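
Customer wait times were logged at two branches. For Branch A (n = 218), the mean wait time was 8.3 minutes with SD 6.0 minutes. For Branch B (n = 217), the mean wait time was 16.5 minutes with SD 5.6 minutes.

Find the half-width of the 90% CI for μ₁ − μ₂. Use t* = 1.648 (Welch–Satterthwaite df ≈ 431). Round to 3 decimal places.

Standard errors of each mean: 6.0/√218 = 0.4064 and 5.6/√217 = 0.3802.
SE(x̄₁ − x̄₂) = √(0.4064² + 0.3802²) = 0.5565 for independent samples with unequal variances.
With t* = 1.648, the margin is 1.648 × 0.5565 = 0.9171.

0.917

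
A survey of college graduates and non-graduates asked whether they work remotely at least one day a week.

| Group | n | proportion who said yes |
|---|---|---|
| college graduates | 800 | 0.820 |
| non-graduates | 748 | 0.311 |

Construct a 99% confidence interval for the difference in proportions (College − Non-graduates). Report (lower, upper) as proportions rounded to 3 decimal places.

(0.453, 0.565)

SE₁ = √(p̂₁(1−p̂₁)/n₁) = √(0.8200·0.1800/800) = 0.01358; SE₂ = √(0.3110·0.6890/748) = 0.01693.
Independent samples: SE of the difference = √(SE₁² + SE₂²) = √(0.0001844164 + 0.0002866249) = 0.02170.
z* for 99% confidence is 2.576, so the margin of error is 2.576 × 0.02170 = 0.05590.
Point estimate p̂₁ − p̂₂ = 0.8200 − 0.3110 = 0.5090.
0.5090 ± 0.05590 → (0.453, 0.565).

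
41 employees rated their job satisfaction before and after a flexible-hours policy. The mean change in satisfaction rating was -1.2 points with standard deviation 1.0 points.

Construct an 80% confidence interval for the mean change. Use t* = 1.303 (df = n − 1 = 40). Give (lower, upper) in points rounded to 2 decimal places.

This is a matched-pairs design, so SE = s_d/√n = 1.0/√41 = 0.1562.
Margin = 1.303 × 0.1562 = 0.2035; the interval is -1.2 ± 0.2035 = (-1.40, -1.00).

(-1.40, -1.00)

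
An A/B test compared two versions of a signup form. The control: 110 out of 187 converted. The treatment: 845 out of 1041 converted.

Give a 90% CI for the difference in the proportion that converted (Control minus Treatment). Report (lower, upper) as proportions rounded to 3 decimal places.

First, p̂₁ = 110/187 = 0.5882; p̂₂ = 845/1041 = 0.8117.
The two standard errors are √(0.5882×0.4118/187) = 0.03599 and √(0.8117×0.1883/1041) = 0.01212.
Because the samples are independent, SE_diff = √(0.03599² + 0.01212²) = 0.03798.
Using z* = 1.645 for 90%, ME = 1.645 × 0.03798 = 0.06248.
p̂₁ − p̂₂ = -0.2235; interval -0.2235 ± 0.06248 gives (-0.286, -0.161).

(-0.286, -0.161)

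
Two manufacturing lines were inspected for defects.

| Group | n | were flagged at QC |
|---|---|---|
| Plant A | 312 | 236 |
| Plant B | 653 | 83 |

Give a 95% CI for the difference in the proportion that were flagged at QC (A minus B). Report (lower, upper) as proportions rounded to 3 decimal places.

Sample proportions: 236/312 = 0.7564, 83/653 = 0.1271.
Each SE is √(p̂(1−p̂)/n): √(0.7564·0.2436/312) = 0.02430 and √(0.1271·0.8729/653) = 0.01303.
SE(p̂₁ − p̂₂) = √(SE₁² + SE₂²) = √(0.00059049 + 0.0001697809) = 0.02757, since the two samples are independent.
At 95% confidence z* = 1.960; margin = 1.960 × 0.02757 = 0.05404.
The difference is 0.7564 − 0.1271 = 0.6293, so the interval is 0.6293 ± 0.05404 = (0.575, 0.683).

(0.575, 0.683)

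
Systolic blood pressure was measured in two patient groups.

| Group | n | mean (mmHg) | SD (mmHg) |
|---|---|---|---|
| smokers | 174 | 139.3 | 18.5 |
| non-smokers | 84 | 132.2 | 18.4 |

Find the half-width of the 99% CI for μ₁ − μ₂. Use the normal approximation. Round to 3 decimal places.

6.309

Standard errors of each mean: 18.5/√174 = 1.4025 and 18.4/√84 = 2.0076.
SE(x̄₁ − x̄₂) = √(1.4025² + 2.0076²) = 2.4490 for independent samples with unequal variances.
With z* = 2.576, the margin is 2.576 × 2.4490 = 6.3086.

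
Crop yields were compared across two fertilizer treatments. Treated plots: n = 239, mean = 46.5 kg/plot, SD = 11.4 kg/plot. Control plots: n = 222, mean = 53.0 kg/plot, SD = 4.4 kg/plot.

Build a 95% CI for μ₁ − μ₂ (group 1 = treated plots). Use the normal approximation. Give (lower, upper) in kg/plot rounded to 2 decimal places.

Per-group SEs: s₁/√n₁ = 11.4/√239 = 0.7374, s₂/√n₂ = 4.4/√222 = 0.2953.
Unpooled SE of the difference: √(0.54375876 + 0.08720209) = 0.7943.
Margin of error = z* · SE = 1.960 × 0.7943 = 1.5568.
x̄₁ − x̄₂ = 46.5 − 53.0 = -6.5000.
CI: -6.5000 ± 1.5568 = (-8.06, -4.94).

(-8.06, -4.94)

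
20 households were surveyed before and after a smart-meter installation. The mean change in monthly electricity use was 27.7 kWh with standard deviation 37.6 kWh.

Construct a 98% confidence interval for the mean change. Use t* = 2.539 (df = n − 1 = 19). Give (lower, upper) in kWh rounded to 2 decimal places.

This is a matched-pairs design, so SE = s_d/√n = 37.6/√20 = 8.4076.
Margin = 2.539 × 8.4076 = 21.3469; the interval is 27.7 ± 21.3469 = (6.35, 49.05).

(6.35, 49.05)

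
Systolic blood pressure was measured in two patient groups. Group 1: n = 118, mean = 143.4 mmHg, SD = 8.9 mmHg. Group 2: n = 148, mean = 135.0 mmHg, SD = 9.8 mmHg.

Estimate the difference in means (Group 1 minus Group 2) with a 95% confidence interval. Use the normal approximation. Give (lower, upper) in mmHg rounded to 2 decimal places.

(6.15, 10.65)

Standard errors of each mean: 8.9/√118 = 0.8193 and 9.8/√148 = 0.8056.
SE(x̄₁ − x̄₂) = √(0.8193² + 0.8056²) = 1.1490 for independent samples with unequal variances.
With z* = 1.960, the margin is 1.960 × 1.1490 = 2.2520.
x̄₁ − x̄₂ = 143.4 − 135.0 = 8.4000; the interval is 8.4000 ± 2.2520 = (6.15, 10.65).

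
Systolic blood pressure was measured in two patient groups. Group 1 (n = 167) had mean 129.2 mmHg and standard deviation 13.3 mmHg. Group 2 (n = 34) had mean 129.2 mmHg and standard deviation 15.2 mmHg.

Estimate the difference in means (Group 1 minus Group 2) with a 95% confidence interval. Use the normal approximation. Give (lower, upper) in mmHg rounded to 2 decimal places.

Standard errors of each mean: 13.3/√167 = 1.0292 and 15.2/√34 = 2.6068.
SE(x̄₁ − x̄₂) = √(1.0292² + 2.6068²) = 2.8026 for independent samples with unequal variances.
With z* = 1.960, the margin is 1.960 × 2.8026 = 5.4931.
x̄₁ − x̄₂ = 129.2 − 129.2 = 0.0000; the interval is 0.0000 ± 5.4931 = (-5.49, 5.49).

(-5.49, 5.49)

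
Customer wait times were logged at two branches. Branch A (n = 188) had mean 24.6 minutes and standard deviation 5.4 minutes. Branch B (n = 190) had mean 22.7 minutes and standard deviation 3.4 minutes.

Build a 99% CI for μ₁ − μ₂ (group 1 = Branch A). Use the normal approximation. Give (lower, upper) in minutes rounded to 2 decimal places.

(0.70, 3.10)

Per-group SEs: s₁/√n₁ = 5.4/√188 = 0.3938, s₂/√n₂ = 3.4/√190 = 0.2467.
Unpooled SE of the difference: √(0.15507844 + 0.06086089) = 0.4647.
Margin of error = z* · SE = 2.576 × 0.4647 = 1.1971.
x̄₁ − x̄₂ = 24.6 − 22.7 = 1.9000.
CI: 1.9000 ± 1.1971 = (0.70, 3.10).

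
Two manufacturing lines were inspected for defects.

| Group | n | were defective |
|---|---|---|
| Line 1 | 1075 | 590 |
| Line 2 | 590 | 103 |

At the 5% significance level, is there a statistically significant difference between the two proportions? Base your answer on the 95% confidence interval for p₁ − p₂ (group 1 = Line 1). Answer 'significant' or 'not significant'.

significant

First, p̂₁ = 590/1075 = 0.5488; p̂₂ = 103/590 = 0.1746.
The two standard errors are √(0.5488×0.4512/1075) = 0.01518 and √(0.1746×0.8254/590) = 0.01563.
Because the samples are independent, SE_diff = √(0.01518² + 0.01563²) = 0.02179.
Using z* = 1.960 for 95%, ME = 1.960 × 0.02179 = 0.04271.
p̂₁ − p̂₂ = 0.3742; interval 0.3742 ± 0.04271 gives (0.33149, 0.41691).
The interval (0.33149, 0.41691) does not contain 0, so the difference is significant.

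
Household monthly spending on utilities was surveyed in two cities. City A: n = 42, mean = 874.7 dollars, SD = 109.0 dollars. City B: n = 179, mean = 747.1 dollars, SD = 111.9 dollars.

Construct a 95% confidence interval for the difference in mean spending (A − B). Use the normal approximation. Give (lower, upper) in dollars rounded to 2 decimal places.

Per-group SEs: s₁/√n₁ = 109.0/√42 = 16.8191, s₂/√n₂ = 111.9/√179 = 8.3638.
Unpooled SE of the difference: √(282.88212481 + 69.95315044) = 18.7839.
Margin of error = z* · SE = 1.960 × 18.7839 = 36.8164.
x̄₁ − x̄₂ = 874.7 − 747.1 = 127.6000.
CI: 127.6000 ± 36.8164 = (90.78, 164.42).

(90.78, 164.42)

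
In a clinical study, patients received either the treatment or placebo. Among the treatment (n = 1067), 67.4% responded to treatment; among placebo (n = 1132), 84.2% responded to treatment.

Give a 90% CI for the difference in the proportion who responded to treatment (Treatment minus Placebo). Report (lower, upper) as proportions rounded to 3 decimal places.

The two standard errors are √(0.6740×0.3260/1067) = 0.01435 and √(0.8420×0.1580/1132) = 0.01084.
Because the samples are independent, SE_diff = √(0.01435² + 0.01084²) = 0.01798.
Using z* = 1.645 for 90%, ME = 1.645 × 0.01798 = 0.02958.
p̂₁ − p̂₂ = -0.1680; interval -0.1680 ± 0.02958 gives (-0.198, -0.138).

(-0.198, -0.138)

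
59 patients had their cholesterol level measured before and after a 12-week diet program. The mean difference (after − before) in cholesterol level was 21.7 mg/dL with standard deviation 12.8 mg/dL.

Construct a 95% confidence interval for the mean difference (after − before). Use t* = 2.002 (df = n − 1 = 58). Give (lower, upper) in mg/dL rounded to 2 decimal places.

This is a matched-pairs design, so SE = s_d/√n = 12.8/√59 = 1.6664.
Margin = 2.002 × 1.6664 = 3.3361; the interval is 21.7 ± 3.3361 = (18.36, 25.04).

(18.36, 25.04)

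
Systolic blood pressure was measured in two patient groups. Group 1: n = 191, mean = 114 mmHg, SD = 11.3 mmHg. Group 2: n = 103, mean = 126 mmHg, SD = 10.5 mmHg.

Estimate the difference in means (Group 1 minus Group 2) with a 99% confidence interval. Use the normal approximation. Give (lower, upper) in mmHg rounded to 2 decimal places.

Standard errors of each mean: 11.3/√191 = 0.8176 and 10.5/√103 = 1.0346.
SE(x̄₁ − x̄₂) = √(0.8176² + 1.0346²) = 1.3187 for independent samples with unequal variances.
With z* = 2.576, the margin is 2.576 × 1.3187 = 3.3970.
x̄₁ − x̄₂ = 114 − 126 = -12.0000; the interval is -12.0000 ± 3.3970 = (-15.40, -8.60).

(-15.40, -8.60)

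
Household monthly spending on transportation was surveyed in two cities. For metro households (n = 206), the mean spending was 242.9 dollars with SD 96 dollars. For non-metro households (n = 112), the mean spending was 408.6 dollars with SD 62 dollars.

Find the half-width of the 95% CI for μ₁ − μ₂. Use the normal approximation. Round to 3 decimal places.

Standard errors of each mean: 96/√206 = 6.6886 and 62/√112 = 5.8584.
SE(x̄₁ − x̄₂) = √(6.6886² + 5.8584²) = 8.8915 for independent samples with unequal variances.
With z* = 1.960, the margin is 1.960 × 8.8915 = 17.4273.

17.427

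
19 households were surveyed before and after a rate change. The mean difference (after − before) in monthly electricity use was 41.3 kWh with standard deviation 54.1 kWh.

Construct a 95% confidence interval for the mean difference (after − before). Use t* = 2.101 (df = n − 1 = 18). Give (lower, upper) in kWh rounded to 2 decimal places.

(15.22, 67.38)

This is a matched-pairs design, so SE = s_d/√n = 54.1/√19 = 12.4114.
Margin = 2.101 × 12.4114 = 26.0764; the interval is 41.3 ± 26.0764 = (15.22, 67.38).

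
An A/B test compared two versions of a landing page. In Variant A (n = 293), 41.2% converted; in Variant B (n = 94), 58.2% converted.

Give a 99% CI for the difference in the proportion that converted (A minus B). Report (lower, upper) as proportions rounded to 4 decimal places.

SE₁ = √(p̂₁(1−p̂₁)/n₁) = √(0.4120·0.5880/293) = 0.02875; SE₂ = √(0.5820·0.4180/94) = 0.05087.
Independent samples: SE of the difference = √(SE₁² + SE₂²) = √(0.0008265625 + 0.0025877569) = 0.05843.
z* for 99% confidence is 2.576, so the margin of error is 2.576 × 0.05843 = 0.15052.
Point estimate p̂₁ − p̂₂ = 0.4120 − 0.5820 = -0.1700.
-0.1700 ± 0.15052 → (-0.3205, -0.0195).

(-0.3205, -0.0195)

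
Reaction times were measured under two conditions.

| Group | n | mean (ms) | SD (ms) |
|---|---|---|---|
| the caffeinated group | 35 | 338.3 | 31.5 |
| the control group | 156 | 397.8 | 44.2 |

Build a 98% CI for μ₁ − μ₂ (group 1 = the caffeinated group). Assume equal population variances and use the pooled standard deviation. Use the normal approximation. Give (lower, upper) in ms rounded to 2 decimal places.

(-77.86, -41.14)

Pooled variance s_p² = [34·31.5² + 155·44.2²] / (35+156−2) = 1780.6915, so s_p = 42.1982.
SE_diff = s_p·√(1/n₁ + 1/n₂) = 42.1982·√(1/35 + 1/156) = 7.8925.
z* = 2.326; margin = 2.326 × 7.8925 = 18.3580.
Difference = 338.3 − 397.8 = -59.5000.
-59.5000 ± 18.3580 → (-77.86, -41.14).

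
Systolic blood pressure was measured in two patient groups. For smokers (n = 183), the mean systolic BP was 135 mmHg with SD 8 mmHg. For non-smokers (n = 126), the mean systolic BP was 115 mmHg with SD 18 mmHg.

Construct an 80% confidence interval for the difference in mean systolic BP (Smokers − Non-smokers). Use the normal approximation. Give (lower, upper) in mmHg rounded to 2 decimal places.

Standard errors of each mean: 8/√183 = 0.5914 and 18/√126 = 1.6036.
SE(x̄₁ − x̄₂) = √(0.5914² + 1.6036²) = 1.7092 for independent samples with unequal variances.
With z* = 1.282, the margin is 1.282 × 1.7092 = 2.1912.
x̄₁ − x̄₂ = 135 − 115 = 20.0000; the interval is 20.0000 ± 2.1912 = (17.81, 22.19).

(17.81, 22.19)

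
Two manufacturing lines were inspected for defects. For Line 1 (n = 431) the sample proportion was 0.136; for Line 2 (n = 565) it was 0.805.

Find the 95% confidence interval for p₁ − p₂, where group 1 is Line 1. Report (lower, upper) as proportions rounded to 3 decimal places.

(-0.715, -0.623)

Each SE is √(p̂(1−p̂)/n): √(0.1360·0.8640/431) = 0.01651 and √(0.8050·0.1950/565) = 0.01667.
SE(p̂₁ − p̂₂) = √(SE₁² + SE₂²) = √(0.0002725801 + 0.0002778889) = 0.02346, since the two samples are independent.
At 95% confidence z* = 1.960; margin = 1.960 × 0.02346 = 0.04598.
The difference is 0.1360 − 0.8050 = -0.6690, so the interval is -0.6690 ± 0.04598 = (-0.715, -0.623).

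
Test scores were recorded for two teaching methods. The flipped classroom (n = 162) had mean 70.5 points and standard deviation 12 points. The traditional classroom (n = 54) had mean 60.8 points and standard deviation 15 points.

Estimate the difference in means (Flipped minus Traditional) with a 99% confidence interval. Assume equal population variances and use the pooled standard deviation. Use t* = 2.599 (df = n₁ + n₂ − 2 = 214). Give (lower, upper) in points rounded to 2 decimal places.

(4.47, 14.93)

s_p = √[((n₁−1)s₁² + (n₂−1)s₂²)/(n₁+n₂−2)] = √[(161·12² + 53·15²)/214] = 12.8086.
SE = 12.8086·√(1/162 + 1/54) = 2.0127.
With t* = 2.599, margin = 2.599 × 2.0127 = 5.2310.
x̄₁ − x̄₂ = 70.5 − 60.8 = 9.7000; interval 9.7000 ± 5.2310 = (4.47, 14.93).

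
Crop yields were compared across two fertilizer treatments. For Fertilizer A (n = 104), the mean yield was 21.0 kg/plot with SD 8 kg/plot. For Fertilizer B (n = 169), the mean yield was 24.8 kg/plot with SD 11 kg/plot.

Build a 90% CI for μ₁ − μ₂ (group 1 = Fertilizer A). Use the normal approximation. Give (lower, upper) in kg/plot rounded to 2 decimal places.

(-5.70, -1.90)

SE₁ = s₁/√n₁ = 8/√104 = 0.7845; SE₂ = 11/√169 = 0.8462.
Independent samples, unequal variances: SE_diff = √(SE₁² + SE₂²) = √(0.61544025 + 0.71605444) = 1.1539.
z* = 1.645, so margin of error = 1.645 × 1.1539 = 1.8982.
Difference in means = 21.0 − 24.8 = -3.8000.
-3.8000 ± 1.8982 → (-5.70, -1.90).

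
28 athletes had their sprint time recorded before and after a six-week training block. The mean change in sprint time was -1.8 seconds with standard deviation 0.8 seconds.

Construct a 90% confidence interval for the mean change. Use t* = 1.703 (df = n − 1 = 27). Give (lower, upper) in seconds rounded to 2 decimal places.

(-2.06, -1.54)

Paired design: SE = s_d/√n = 0.8/√28 = 0.1512.
t* = 1.703; margin of error = 1.703 × 0.1512 = 0.2575.
-1.8 ± 0.2575 → (-2.06, -1.54).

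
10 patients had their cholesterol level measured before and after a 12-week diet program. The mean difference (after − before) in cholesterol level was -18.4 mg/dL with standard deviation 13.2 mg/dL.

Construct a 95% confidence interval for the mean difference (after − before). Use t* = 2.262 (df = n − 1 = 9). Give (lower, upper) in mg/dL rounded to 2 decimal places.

(-27.84, -8.96)

Paired design: SE = s_d/√n = 13.2/√10 = 4.1742.
t* = 2.262; margin of error = 2.262 × 4.1742 = 9.4420.
-18.4 ± 9.4420 → (-27.84, -8.96).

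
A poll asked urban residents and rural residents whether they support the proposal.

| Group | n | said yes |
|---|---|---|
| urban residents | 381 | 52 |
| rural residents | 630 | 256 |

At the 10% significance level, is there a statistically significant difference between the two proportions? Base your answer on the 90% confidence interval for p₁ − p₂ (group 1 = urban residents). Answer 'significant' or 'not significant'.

significant

p̂₁ = 52/381 = 0.1365 and p̂₂ = 256/630 = 0.4063.
SE₁ = √(p̂₁(1−p̂₁)/n₁) = √(0.1365·0.8635/381) = 0.01759; SE₂ = √(0.4063·0.5937/630) = 0.01957.
Independent samples: SE of the difference = √(SE₁² + SE₂²) = √(0.0003094081 + 0.0003829849) = 0.02631.
z* for 90% confidence is 1.645, so the margin of error is 1.645 × 0.02631 = 0.04328.
Point estimate p̂₁ − p̂₂ = 0.1365 − 0.4063 = -0.2698.
-0.2698 ± 0.04328 → (-0.31308, -0.22652).
The interval (-0.31308, -0.22652) does not contain 0, so the difference is significant.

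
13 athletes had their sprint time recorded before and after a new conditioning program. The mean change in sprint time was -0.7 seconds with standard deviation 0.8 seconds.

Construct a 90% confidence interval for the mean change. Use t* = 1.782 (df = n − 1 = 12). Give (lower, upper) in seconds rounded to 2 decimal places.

Paired design: SE = s_d/√n = 0.8/√13 = 0.2219.
t* = 1.782; margin of error = 1.782 × 0.2219 = 0.3954.
-0.7 ± 0.3954 → (-1.10, -0.30).

(-1.10, -0.30)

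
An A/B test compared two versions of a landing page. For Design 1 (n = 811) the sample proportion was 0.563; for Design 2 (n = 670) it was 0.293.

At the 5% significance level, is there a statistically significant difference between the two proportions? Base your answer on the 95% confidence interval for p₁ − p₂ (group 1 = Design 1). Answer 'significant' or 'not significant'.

Each SE is √(p̂(1−p̂)/n): √(0.5630·0.4370/811) = 0.01742 and √(0.2930·0.7070/670) = 0.01758.
SE(p̂₁ − p̂₂) = √(SE₁² + SE₂²) = √(0.0003034564 + 0.0003090564) = 0.02475, since the two samples are independent.
At 95% confidence z* = 1.960; margin = 1.960 × 0.02475 = 0.04851.
The difference is 0.5630 − 0.2930 = 0.2700, so the interval is 0.2700 ± 0.04851 = (0.22149, 0.31851).
The interval (0.22149, 0.31851) does not contain 0, so the difference is significant.

significant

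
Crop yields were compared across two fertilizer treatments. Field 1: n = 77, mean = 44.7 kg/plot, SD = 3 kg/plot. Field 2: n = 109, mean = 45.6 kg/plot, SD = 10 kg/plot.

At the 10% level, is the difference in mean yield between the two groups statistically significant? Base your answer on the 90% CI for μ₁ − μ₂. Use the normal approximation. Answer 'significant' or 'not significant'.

not significant

SE₁ = s₁/√n₁ = 3/√77 = 0.3419; SE₂ = 10/√109 = 0.9578.
Independent samples, unequal variances: SE_diff = √(SE₁² + SE₂²) = √(0.11689561 + 0.91738084) = 1.0170.
z* = 1.645, so margin of error = 1.645 × 1.0170 = 1.6730.
Difference in means = 44.7 − 45.6 = -0.9000.
-0.9000 ± 1.6730 → (-2.5730, 0.7730).
The interval (-2.5730, 0.7730) contains 0, so the difference is not significant.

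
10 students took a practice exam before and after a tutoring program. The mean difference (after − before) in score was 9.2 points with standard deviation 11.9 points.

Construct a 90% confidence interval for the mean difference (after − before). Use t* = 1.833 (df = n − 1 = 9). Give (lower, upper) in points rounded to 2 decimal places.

This is a matched-pairs design, so SE = s_d/√n = 11.9/√10 = 3.7631.
Margin = 1.833 × 3.7631 = 6.8978; the interval is 9.2 ± 6.8978 = (2.30, 16.10).

(2.30, 16.10)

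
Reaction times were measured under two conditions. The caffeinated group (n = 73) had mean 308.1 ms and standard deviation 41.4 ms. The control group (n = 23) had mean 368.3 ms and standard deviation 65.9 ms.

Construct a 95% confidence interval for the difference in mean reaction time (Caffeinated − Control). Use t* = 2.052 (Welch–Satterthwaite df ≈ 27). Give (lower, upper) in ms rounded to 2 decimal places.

Standard errors of each mean: 41.4/√73 = 4.8455 and 65.9/√23 = 13.7411.
SE(x̄₁ − x̄₂) = √(4.8455² + 13.7411²) = 14.5704 for independent samples with unequal variances.
With t* = 2.052, the margin is 2.052 × 14.5704 = 29.8985.
x̄₁ − x̄₂ = 308.1 − 368.3 = -60.2000; the interval is -60.2000 ± 29.8985 = (-90.10, -30.30).

(-90.10, -30.30)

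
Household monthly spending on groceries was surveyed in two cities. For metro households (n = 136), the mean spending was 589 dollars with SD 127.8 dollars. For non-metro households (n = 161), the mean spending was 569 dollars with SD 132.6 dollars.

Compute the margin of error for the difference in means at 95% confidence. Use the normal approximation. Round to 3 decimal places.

29.680

Standard errors of each mean: 127.8/√136 = 10.9588 and 132.6/√161 = 10.4503.
SE(x̄₁ − x̄₂) = √(10.9588² + 10.4503²) = 15.1428 for independent samples with unequal variances.
With z* = 1.960, the margin is 1.960 × 15.1428 = 29.6799.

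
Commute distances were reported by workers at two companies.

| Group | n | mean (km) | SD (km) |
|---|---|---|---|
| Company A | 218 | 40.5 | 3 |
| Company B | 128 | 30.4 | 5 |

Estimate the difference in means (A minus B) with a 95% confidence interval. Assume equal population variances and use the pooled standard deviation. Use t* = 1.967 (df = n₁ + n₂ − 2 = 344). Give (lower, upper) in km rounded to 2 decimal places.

(9.25, 10.95)

s_p = √[((n₁−1)s₁² + (n₂−1)s₂²)/(n₁+n₂−2)] = √[(217·3² + 127·5²)/344] = 3.8610.
SE = 3.8610·√(1/218 + 1/128) = 0.4299.
With t* = 1.967, margin = 1.967 × 0.4299 = 0.8456.
x̄₁ − x̄₂ = 40.5 − 30.4 = 10.1000; interval 10.1000 ± 0.8456 = (9.25, 10.95).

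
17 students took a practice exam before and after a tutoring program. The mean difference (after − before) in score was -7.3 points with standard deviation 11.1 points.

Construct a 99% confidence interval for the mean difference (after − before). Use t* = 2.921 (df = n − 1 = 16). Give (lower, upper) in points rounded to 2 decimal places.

Paired design: SE = s_d/√n = 11.1/√17 = 2.6921.
t* = 2.921; margin of error = 2.921 × 2.6921 = 7.8636.
-7.3 ± 7.8636 → (-15.16, 0.56).

(-15.16, 0.56)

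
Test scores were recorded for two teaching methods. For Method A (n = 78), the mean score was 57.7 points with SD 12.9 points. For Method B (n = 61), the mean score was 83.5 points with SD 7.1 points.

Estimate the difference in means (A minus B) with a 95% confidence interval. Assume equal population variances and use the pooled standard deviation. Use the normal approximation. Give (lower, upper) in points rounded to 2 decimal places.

(-29.40, -22.20)

s_p = √[((n₁−1)s₁² + (n₂−1)s₂²)/(n₁+n₂−2)] = √[(77·12.9² + 60·7.1²)/137] = 10.7521.
SE = 10.7521·√(1/78 + 1/61) = 1.8378.
With z* = 1.960, margin = 1.960 × 1.8378 = 3.6021.
x̄₁ − x̄₂ = 57.7 − 83.5 = -25.8000; interval -25.8000 ± 3.6021 = (-29.40, -22.20).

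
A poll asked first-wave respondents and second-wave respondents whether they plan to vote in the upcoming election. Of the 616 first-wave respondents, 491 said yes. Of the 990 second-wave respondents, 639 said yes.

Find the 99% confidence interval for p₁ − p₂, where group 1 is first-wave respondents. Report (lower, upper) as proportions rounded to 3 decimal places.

p̂₁ = 491/616 = 0.7971 and p̂₂ = 639/990 = 0.6455.
SE₁ = √(p̂₁(1−p̂₁)/n₁) = √(0.7971·0.2029/616) = 0.01620; SE₂ = √(0.6455·0.3545/990) = 0.01520.
Independent samples: SE of the difference = √(SE₁² + SE₂²) = √(0.00026244 + 0.00023104) = 0.02221.
z* for 99% confidence is 2.576, so the margin of error is 2.576 × 0.02221 = 0.05721.
Point estimate p̂₁ − p̂₂ = 0.7971 − 0.6455 = 0.1516.
0.1516 ± 0.05721 → (0.094, 0.209).

(0.094, 0.209)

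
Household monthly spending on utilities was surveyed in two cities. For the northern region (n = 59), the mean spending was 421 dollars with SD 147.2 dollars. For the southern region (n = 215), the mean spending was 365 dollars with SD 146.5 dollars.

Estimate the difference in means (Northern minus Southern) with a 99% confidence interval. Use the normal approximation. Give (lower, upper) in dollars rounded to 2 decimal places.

SE₁ = s₁/√n₁ = 147.2/√59 = 19.1638; SE₂ = 146.5/√215 = 9.9912.
Independent samples, unequal variances: SE_diff = √(SE₁² + SE₂²) = √(367.25123044 + 99.82407744) = 21.6119.
z* = 2.576, so margin of error = 2.576 × 21.6119 = 55.6723.
Difference in means = 421 − 365 = 56.0000.
56.0000 ± 55.6723 → (0.33, 111.67).

(0.33, 111.67)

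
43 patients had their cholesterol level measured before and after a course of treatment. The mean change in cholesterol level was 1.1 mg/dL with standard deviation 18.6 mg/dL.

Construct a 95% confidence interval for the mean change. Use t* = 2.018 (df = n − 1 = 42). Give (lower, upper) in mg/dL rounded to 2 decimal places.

(-4.62, 6.82)

This is a matched-pairs design, so SE = s_d/√n = 18.6/√43 = 2.8365.
Margin = 2.018 × 2.8365 = 5.7241; the interval is 1.1 ± 5.7241 = (-4.62, 6.82).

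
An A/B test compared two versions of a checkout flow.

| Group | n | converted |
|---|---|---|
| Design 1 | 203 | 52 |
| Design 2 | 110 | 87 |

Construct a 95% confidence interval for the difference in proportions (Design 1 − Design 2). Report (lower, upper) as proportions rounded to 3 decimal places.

First, p̂₁ = 52/203 = 0.2562; p̂₂ = 87/110 = 0.7909.
The two standard errors are √(0.2562×0.7438/203) = 0.03064 and √(0.7909×0.2091/110) = 0.03877.
Because the samples are independent, SE_diff = √(0.03064² + 0.03877²) = 0.04942.
Using z* = 1.960 for 95%, ME = 1.960 × 0.04942 = 0.09686.
p̂₁ − p̂₂ = -0.5347; interval -0.5347 ± 0.09686 gives (-0.632, -0.438).

(-0.632, -0.438)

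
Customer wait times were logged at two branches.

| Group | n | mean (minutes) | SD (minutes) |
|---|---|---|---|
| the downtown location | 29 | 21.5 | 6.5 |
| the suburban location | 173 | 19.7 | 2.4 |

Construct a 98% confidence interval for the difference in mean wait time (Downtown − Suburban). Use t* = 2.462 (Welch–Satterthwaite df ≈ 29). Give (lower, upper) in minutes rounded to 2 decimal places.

(-1.21, 4.81)

Standard errors of each mean: 6.5/√29 = 1.2070 and 2.4/√173 = 0.1825.
SE(x̄₁ − x̄₂) = √(1.2070² + 0.1825²) = 1.2207 for independent samples with unequal variances.
With t* = 2.462, the margin is 2.462 × 1.2207 = 3.0054.
x̄₁ − x̄₂ = 21.5 − 19.7 = 1.8000; the interval is 1.8000 ± 3.0054 = (-1.21, 4.81).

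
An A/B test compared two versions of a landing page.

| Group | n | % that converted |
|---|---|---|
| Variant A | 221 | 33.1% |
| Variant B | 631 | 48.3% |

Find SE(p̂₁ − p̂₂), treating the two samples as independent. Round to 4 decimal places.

Each SE is √(p̂(1−p̂)/n): √(0.3310·0.6690/221) = 0.03165 and √(0.4830·0.5170/631) = 0.01989.
SE(p̂₁ − p̂₂) = √(SE₁² + SE₂²) = √(0.0010017225 + 0.0003956121) = 0.03738, since the two samples are independent.

0.0374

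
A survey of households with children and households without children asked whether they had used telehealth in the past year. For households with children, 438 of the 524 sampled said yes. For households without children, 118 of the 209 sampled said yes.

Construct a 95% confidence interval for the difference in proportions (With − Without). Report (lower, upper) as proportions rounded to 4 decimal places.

(0.1970, 0.3456)

p̂₁ = 438/524 = 0.8359 and p̂₂ = 118/209 = 0.5646.
SE₁ = √(p̂₁(1−p̂₁)/n₁) = √(0.8359·0.1641/524) = 0.01618; SE₂ = √(0.5646·0.4354/209) = 0.03430.
Independent samples: SE of the difference = √(SE₁² + SE₂²) = √(0.0002617924 + 0.00117649) = 0.03792.
z* for 95% confidence is 1.960, so the margin of error is 1.960 × 0.03792 = 0.07432.
Point estimate p̂₁ − p̂₂ = 0.8359 − 0.5646 = 0.2713.
0.2713 ± 0.07432 → (0.1970, 0.3456).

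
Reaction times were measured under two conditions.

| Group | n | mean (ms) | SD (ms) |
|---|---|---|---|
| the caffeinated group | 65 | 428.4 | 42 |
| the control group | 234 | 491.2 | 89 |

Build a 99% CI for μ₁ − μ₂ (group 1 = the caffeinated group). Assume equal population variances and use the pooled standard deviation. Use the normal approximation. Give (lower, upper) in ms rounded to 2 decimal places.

s_p = √[((n₁−1)s₁² + (n₂−1)s₂²)/(n₁+n₂−2)] = √[(64·42² + 233·89²)/297] = 81.2049.
SE = 81.2049·√(1/65 + 1/234) = 11.3855.
With z* = 2.576, margin = 2.576 × 11.3855 = 29.3290.
x̄₁ − x̄₂ = 428.4 − 491.2 = -62.8000; interval -62.8000 ± 29.3290 = (-92.13, -33.47).

(-92.13, -33.47)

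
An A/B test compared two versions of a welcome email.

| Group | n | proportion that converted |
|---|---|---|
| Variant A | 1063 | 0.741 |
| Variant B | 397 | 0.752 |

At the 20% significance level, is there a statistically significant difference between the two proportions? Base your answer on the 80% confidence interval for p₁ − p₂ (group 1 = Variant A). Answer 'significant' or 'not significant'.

not significant

The two standard errors are √(0.7410×0.2590/1063) = 0.01344 and √(0.7520×0.2480/397) = 0.02167.
Because the samples are independent, SE_diff = √(0.01344² + 0.02167²) = 0.02550.
Using z* = 1.282 for 80%, ME = 1.282 × 0.02550 = 0.03269.
p̂₁ − p̂₂ = -0.0110; interval -0.0110 ± 0.03269 gives (-0.04369, 0.02169).
The interval (-0.04369, 0.02169) contains 0, so the difference is not significant.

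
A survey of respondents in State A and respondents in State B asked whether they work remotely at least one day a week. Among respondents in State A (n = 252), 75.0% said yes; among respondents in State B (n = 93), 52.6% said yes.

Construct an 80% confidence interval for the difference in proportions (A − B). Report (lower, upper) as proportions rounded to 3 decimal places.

Each SE is √(p̂(1−p̂)/n): √(0.7500·0.2500/252) = 0.02728 and √(0.5260·0.4740/93) = 0.05178.
SE(p̂₁ − p̂₂) = √(SE₁² + SE₂²) = √(0.0007441984 + 0.0026811684) = 0.05853, since the two samples are independent.
At 80% confidence z* = 1.282; margin = 1.282 × 0.05853 = 0.07504.
The difference is 0.7500 − 0.5260 = 0.2240, so the interval is 0.2240 ± 0.07504 = (0.149, 0.299).

(0.149, 0.299)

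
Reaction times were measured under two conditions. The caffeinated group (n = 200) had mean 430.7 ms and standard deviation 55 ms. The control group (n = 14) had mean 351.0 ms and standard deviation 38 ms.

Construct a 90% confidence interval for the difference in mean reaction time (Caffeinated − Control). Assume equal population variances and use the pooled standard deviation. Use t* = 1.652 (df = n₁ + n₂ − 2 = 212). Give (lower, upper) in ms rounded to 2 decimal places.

s_p = √[((n₁−1)s₁² + (n₂−1)s₂²)/(n₁+n₂−2)] = √[(199·55² + 13·38²)/212] = 54.1115.
SE = 54.1115·√(1/200 + 1/14) = 14.9595.
With t* = 1.652, margin = 1.652 × 14.9595 = 24.7131.
x̄₁ − x̄₂ = 430.7 − 351.0 = 79.7000; interval 79.7000 ± 24.7131 = (54.99, 104.41).

(54.99, 104.41)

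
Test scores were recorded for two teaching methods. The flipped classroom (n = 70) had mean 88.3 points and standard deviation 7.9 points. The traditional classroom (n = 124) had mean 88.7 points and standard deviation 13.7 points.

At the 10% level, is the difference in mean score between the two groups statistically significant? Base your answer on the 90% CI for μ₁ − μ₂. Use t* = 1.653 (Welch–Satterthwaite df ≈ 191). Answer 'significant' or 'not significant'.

Standard errors of each mean: 7.9/√70 = 0.9442 and 13.7/√124 = 1.2303.
SE(x̄₁ − x̄₂) = √(0.9442² + 1.2303²) = 1.5509 for independent samples with unequal variances.
With t* = 1.653, the margin is 1.653 × 1.5509 = 2.5636.
x̄₁ − x̄₂ = 88.3 − 88.7 = -0.4000; the interval is -0.4000 ± 2.5636 = (-2.9636, 2.1636).
The interval (-2.9636, 2.1636) contains 0, so the difference is not significant.

not significant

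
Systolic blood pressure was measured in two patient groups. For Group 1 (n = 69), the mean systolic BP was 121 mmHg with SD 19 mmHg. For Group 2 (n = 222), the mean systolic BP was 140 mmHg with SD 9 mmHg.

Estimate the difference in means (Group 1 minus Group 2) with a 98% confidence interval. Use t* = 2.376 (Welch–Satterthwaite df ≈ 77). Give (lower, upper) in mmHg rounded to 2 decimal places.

(-24.62, -13.38)

SE₁ = s₁/√n₁ = 19/√69 = 2.2873; SE₂ = 9/√222 = 0.6040.
Independent samples, unequal variances: SE_diff = √(SE₁² + SE₂²) = √(5.23174129 + 0.364816) = 2.3657.
t* = 2.376, so margin of error = 2.376 × 2.3657 = 5.6209.
Difference in means = 121 − 140 = -19.0000.
-19.0000 ± 5.6209 → (-24.62, -13.38).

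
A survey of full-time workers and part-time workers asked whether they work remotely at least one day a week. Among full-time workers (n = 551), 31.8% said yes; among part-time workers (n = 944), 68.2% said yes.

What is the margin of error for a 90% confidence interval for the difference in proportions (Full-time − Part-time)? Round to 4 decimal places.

0.0411

The two standard errors are √(0.3180×0.6820/551) = 0.01984 and √(0.6820×0.3180/944) = 0.01516.
Because the samples are independent, SE_diff = √(0.01984² + 0.01516²) = 0.02497.
Using z* = 1.645 for 90%, ME = 1.645 × 0.02497 = 0.04108.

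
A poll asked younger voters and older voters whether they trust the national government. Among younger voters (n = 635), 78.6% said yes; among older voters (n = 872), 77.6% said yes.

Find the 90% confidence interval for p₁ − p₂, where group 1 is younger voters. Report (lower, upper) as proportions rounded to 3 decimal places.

SE₁ = √(p̂₁(1−p̂₁)/n₁) = √(0.7860·0.2140/635) = 0.01628; SE₂ = √(0.7760·0.2240/872) = 0.01412.
Independent samples: SE of the difference = √(SE₁² + SE₂²) = √(0.0002650384 + 0.0001993744) = 0.02155.
z* for 90% confidence is 1.645, so the margin of error is 1.645 × 0.02155 = 0.03545.
Point estimate p̂₁ − p̂₂ = 0.7860 − 0.7760 = 0.0100.
0.0100 ± 0.03545 → (-0.025, 0.045).

(-0.025, 0.045)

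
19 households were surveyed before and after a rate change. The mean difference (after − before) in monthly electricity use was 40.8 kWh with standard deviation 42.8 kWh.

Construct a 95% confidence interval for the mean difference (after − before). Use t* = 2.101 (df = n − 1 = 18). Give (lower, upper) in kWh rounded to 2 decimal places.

This is a matched-pairs design, so SE = s_d/√n = 42.8/√19 = 9.8190.
Margin = 2.101 × 9.8190 = 20.6297; the interval is 40.8 ± 20.6297 = (20.17, 61.43).

(20.17, 61.43)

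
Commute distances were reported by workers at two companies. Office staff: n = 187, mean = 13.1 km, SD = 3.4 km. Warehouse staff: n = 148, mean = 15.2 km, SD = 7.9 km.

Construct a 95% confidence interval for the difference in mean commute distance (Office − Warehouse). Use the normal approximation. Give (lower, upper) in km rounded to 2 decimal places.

(-3.46, -0.74)

Per-group SEs: s₁/√n₁ = 3.4/√187 = 0.2486, s₂/√n₂ = 7.9/√148 = 0.6494.
Unpooled SE of the difference: √(0.06180196 + 0.42172036) = 0.6954.
Margin of error = z* · SE = 1.960 × 0.6954 = 1.3630.
x̄₁ − x̄₂ = 13.1 − 15.2 = -2.1000.
CI: -2.1000 ± 1.3630 = (-3.46, -0.74).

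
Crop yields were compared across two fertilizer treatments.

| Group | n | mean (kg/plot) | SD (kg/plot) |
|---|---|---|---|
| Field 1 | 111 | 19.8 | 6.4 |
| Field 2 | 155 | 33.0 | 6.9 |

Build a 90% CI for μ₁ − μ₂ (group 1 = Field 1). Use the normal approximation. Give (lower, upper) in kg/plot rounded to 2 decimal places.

SE₁ = s₁/√n₁ = 6.4/√111 = 0.6075; SE₂ = 6.9/√155 = 0.5542.
Independent samples, unequal variances: SE_diff = √(SE₁² + SE₂²) = √(0.36905625 + 0.30713764) = 0.8223.
z* = 1.645, so margin of error = 1.645 × 0.8223 = 1.3527.
Difference in means = 19.8 − 33.0 = -13.2000.
-13.2000 ± 1.3527 → (-14.55, -11.85).

(-14.55, -11.85)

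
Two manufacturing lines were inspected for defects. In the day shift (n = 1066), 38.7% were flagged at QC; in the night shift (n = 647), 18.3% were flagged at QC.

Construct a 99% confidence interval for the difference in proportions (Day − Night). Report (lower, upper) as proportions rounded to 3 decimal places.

SE₁ = √(p̂₁(1−p̂₁)/n₁) = √(0.3870·0.6130/1066) = 0.01492; SE₂ = √(0.1830·0.8170/647) = 0.01520.
Independent samples: SE of the difference = √(SE₁² + SE₂²) = √(0.0002226064 + 0.00023104) = 0.02130.
z* for 99% confidence is 2.576, so the margin of error is 2.576 × 0.02130 = 0.05487.
Point estimate p̂₁ − p̂₂ = 0.3870 − 0.1830 = 0.2040.
0.2040 ± 0.05487 → (0.149, 0.259).

(0.149, 0.259)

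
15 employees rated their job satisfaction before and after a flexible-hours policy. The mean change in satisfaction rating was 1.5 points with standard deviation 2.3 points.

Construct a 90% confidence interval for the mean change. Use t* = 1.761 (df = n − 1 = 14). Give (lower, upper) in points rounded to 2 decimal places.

(0.45, 2.55)

Paired design: SE = s_d/√n = 2.3/√15 = 0.5939.
t* = 1.761; margin of error = 1.761 × 0.5939 = 1.0459.
1.5 ± 1.0459 → (0.45, 2.55).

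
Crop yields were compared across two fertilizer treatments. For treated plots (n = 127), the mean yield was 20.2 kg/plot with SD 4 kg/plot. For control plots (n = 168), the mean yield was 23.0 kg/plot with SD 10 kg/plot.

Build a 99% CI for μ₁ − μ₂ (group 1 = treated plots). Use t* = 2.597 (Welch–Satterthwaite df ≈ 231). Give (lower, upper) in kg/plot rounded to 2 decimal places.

(-5.01, -0.59)

Per-group SEs: s₁/√n₁ = 4/√127 = 0.3549, s₂/√n₂ = 10/√168 = 0.7715.
Unpooled SE of the difference: √(0.12595401 + 0.59521225) = 0.8492.
Margin of error = t* · SE = 2.597 × 0.8492 = 2.2054.
x̄₁ − x̄₂ = 20.2 − 23.0 = -2.8000.
CI: -2.8000 ± 2.2054 = (-5.01, -0.59).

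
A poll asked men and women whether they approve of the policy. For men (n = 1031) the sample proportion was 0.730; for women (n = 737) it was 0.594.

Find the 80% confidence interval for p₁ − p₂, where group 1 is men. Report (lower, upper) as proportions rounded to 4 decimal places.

SE₁ = √(p̂₁(1−p̂₁)/n₁) = √(0.7300·0.2700/1031) = 0.01383; SE₂ = √(0.5940·0.4060/737) = 0.01809.
Independent samples: SE of the difference = √(SE₁² + SE₂²) = √(0.0001912689 + 0.0003272481) = 0.02277.
z* for 80% confidence is 1.282, so the margin of error is 1.282 × 0.02277 = 0.02919.
Point estimate p̂₁ − p̂₂ = 0.7300 − 0.5940 = 0.1360.
0.1360 ± 0.02919 → (0.1068, 0.1652).

(0.1068, 0.1652)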